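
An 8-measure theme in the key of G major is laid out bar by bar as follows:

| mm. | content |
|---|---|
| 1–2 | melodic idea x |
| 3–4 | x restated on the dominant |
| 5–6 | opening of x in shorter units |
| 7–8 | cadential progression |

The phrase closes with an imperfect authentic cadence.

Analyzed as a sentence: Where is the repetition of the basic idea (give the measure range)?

measures 3–4

The presentation of a sentence is the basic idea (mm. 1–2) plus its repetition (mm. 3–4); the repetition of the basic idea is therefore measures 3–4.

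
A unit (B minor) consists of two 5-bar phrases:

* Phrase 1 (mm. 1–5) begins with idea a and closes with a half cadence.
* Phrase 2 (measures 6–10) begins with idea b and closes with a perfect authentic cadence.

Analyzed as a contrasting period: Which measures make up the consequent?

The antecedent is the phrase ending with the weaker cadence (half cadence, phrase 1) and the consequent the one ending more conclusively (perfect authentic cadence, phrase 2); the consequent is mm. 6-10.

measures 6–10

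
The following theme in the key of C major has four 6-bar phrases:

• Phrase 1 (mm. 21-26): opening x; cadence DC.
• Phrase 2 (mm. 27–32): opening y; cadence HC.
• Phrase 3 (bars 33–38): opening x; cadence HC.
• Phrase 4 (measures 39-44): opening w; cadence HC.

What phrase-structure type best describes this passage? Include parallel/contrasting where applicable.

Phrase 4 ends with a half cadence, no stronger than phrase 2's half cadence, so the four phrases do not form a double period; nor do phrases 3–4 duplicate 1–2, so it is not a repeated period. With no phrase reaching a conclusive cadence, the passage is a phrase group.

phrase group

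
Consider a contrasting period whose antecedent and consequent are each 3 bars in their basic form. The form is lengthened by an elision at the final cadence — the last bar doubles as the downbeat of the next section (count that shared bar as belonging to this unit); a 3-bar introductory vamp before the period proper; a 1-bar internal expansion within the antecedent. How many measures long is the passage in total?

10 measures

Basic contrasting period: 3 + 3 = 6 bars.
6 (basic form) + 3 (introduction) + 1 (internal expansion) = 10.
The elision shares a bar with the next section but does not change this unit's count.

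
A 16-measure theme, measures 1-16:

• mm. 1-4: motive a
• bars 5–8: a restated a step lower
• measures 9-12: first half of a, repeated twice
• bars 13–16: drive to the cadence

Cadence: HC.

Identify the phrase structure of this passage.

sentence

Basic idea (mm. 1–4) + its repetition (measures 5-8) form the presentation; fragmentation and cadence (bars 9-16) form the continuation — the 16-bar whole is a sentence.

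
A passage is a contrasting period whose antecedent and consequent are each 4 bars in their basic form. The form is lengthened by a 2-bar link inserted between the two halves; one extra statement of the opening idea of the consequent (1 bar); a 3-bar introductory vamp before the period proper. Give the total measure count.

14 measures

Basic contrasting period: 4 + 4 = 8 bars.
8 (basic form) + 2 (link) + 1 (extra statement) + 3 (introduction) = 14.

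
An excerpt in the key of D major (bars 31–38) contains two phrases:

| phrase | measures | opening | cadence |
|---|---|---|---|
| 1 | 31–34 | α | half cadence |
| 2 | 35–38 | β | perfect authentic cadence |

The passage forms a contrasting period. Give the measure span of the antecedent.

measures 31–34

The phrase ending with the weaker cadence (half cadence) is the antecedent; the one ending more conclusively (perfect authentic cadence) is the consequent. The antecedent is measures 31–34.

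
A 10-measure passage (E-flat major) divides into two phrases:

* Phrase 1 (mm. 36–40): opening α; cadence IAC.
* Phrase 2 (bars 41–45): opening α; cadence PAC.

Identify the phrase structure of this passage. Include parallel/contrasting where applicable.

parallel period

Phrase 1 ends with an imperfect authentic cadence (weaker) and phrase 2 with a perfect authentic cadence (stronger): antecedent + consequent = a period.
The two phrases open with the same material (α / α), so the period is parallel.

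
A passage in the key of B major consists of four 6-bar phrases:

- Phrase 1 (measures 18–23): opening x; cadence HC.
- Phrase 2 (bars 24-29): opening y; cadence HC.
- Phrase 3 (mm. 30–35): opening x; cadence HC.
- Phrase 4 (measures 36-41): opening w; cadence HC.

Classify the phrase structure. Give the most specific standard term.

Phrase 4 ends with a half cadence, no stronger than phrase 2's half cadence, so the four phrases do not form a double period; nor do phrases 3–4 duplicate 1–2, so it is not a repeated period. With no phrase reaching a conclusive cadence, the passage is a phrase group.

phrase group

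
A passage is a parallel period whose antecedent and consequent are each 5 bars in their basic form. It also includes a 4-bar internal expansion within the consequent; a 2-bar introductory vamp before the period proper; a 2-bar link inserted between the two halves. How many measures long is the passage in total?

Basic parallel period: 5 + 5 = 10 bars.
10 (basic form) + 4 (internal expansion) + 2 (introduction) + 2 (link) = 18.

18 measures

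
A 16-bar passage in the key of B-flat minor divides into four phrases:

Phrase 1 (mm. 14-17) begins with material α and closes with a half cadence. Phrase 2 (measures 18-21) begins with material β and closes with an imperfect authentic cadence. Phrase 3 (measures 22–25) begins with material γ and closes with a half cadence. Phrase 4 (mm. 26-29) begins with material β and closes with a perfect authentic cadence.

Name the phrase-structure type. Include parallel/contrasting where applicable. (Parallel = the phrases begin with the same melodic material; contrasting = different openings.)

contrasting double period

Four phrases in two halves: the first half (mm. 14-21) ends with an imperfect authentic cadence, the second (bars 22–29) with a perfect authentic cadence — a large antecedent–consequent pair, i.e. a double period.
Phrase 3 begins with different material from phrase 1, making it contrasting.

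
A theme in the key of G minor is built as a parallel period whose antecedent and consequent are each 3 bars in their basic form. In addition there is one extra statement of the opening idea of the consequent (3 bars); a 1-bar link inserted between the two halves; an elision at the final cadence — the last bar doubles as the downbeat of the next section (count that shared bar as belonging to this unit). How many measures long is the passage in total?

10 measures

Basic parallel period: 3 + 3 = 6 bars.
6 (basic form) + 3 (extra statement) + 1 (link) = 10.
The elision shares a bar with the next section but does not change this unit's count.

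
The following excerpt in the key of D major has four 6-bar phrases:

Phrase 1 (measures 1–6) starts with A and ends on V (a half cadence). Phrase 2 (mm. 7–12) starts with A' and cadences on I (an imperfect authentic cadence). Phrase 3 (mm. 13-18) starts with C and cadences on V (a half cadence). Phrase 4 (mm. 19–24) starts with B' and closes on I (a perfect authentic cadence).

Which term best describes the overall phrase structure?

contrasting double period

Four phrases in two halves: the first half (measures 1–12) ends with an imperfect authentic cadence, the second (measures 13–24) with a perfect authentic cadence — a large antecedent–consequent pair, i.e. a double period.
Phrase 3 begins with different material from phrase 1, making it contrasting.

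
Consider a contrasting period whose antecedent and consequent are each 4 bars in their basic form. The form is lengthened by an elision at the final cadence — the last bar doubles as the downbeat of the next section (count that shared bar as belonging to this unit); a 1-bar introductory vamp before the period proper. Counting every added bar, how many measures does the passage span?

9 measures

Basic contrasting period: 4 + 4 = 8 bars.
8 (basic form) + 1 (introduction) = 9.
The elision shares a bar with the next section but does not change this unit's count.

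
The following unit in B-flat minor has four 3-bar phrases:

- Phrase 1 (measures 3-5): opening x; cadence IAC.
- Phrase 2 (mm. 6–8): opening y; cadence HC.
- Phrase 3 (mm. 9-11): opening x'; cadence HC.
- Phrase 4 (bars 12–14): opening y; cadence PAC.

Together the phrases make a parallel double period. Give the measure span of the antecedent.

In a double period the first pair of phrases (ending half cadence) is the large antecedent and the second pair (ending perfect authentic cadence) is the large consequent; the antecedent is measures 3–8.

measures 3–8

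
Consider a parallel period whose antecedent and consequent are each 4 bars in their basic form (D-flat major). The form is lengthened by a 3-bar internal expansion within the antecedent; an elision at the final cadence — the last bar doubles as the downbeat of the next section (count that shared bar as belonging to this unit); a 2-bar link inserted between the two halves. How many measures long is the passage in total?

13 measures

Basic parallel period: 4 + 4 = 8 bars.
8 (basic form) + 3 (internal expansion) + 2 (link) = 13.
The elision shares a bar with the next section but does not change this unit's count.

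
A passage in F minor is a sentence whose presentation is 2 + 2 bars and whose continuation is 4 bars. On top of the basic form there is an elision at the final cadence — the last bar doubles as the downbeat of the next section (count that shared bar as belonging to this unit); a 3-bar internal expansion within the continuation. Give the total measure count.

Basic sentence: 2 + 2 + 4 = 8 bars.
8 (basic form) + 3 (internal expansion) = 11.
The elision shares a bar with the next section but does not change this unit's count.

11 measures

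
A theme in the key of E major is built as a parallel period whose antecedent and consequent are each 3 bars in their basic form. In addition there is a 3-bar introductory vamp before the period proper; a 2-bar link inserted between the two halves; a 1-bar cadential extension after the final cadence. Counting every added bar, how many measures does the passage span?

12 measures

Basic parallel period: 3 + 3 = 6 bars.
6 (basic form) + 3 (introduction) + 2 (link) + 1 (cadential extension) = 12.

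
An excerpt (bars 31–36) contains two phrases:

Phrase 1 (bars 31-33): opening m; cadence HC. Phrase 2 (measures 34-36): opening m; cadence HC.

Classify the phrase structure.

Both phrases have the same opening (m) and the same cadence (half cadence): the second is a restatement, not a consequent, so this is a repeated phrase rather than a period.

repeated phrase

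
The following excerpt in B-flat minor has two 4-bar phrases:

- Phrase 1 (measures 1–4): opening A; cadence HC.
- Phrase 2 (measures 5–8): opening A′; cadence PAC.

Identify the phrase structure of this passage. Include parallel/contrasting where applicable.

parallel period

Phrase 1 ends with a half cadence (weaker) and phrase 2 with a perfect authentic cadence (stronger): antecedent + consequent = a period.
The two phrases open with the same material (A / A′), so the period is parallel.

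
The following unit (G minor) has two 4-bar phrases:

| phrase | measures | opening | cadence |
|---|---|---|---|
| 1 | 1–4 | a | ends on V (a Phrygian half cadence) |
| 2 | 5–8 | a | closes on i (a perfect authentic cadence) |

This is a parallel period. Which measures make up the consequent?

measures 5–8

The phrase ending with the weaker cadence (Phrygian half cadence) is the antecedent; the one ending more conclusively (perfect authentic cadence) is the consequent. The consequent is measures 5–8.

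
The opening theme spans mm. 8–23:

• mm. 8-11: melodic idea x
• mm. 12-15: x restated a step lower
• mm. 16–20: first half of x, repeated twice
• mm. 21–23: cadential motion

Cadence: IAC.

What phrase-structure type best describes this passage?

sentence

Basic idea (measures 8–11) + its repetition (measures 12–15) form the presentation; fragmentation and cadence (bars 16–23) form the continuation — the 16-bar whole is a sentence.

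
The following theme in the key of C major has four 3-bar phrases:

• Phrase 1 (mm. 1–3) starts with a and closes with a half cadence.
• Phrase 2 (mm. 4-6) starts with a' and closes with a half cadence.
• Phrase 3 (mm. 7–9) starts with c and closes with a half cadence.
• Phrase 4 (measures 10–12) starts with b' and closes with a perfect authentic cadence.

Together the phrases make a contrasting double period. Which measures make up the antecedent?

measures 1–6

In a double period the first pair of phrases (ending half cadence) is the large antecedent and the second pair (ending perfect authentic cadence) is the large consequent; the antecedent is measures 1–6.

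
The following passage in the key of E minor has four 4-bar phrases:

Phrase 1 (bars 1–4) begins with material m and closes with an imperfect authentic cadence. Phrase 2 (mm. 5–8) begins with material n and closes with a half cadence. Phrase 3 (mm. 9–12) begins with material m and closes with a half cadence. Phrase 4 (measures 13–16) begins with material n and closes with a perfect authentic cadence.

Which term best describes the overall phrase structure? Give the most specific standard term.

Four phrases in two halves: the first half (measures 1-8) ends with a half cadence, the second (measures 9–16) with a perfect authentic cadence — a large antecedent–consequent pair, i.e. a double period.
Phrase 3 begins with the same material as phrase 1, making it parallel.

parallel double period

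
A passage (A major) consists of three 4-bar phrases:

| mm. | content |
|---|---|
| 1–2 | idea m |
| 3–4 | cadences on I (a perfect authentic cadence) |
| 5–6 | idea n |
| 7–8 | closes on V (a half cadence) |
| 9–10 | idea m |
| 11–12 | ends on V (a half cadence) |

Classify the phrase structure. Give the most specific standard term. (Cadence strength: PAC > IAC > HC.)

The final phrase closes with a half cadence, which is not stronger than the preceding half cadence; the 3 phrases lack an overall antecedent–consequent design and so form a phrase group.

phrase group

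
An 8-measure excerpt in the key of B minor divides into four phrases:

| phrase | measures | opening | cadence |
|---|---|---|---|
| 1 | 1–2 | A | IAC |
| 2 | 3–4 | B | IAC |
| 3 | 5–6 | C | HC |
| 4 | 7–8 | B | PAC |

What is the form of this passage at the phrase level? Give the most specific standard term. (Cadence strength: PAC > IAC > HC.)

Four phrases in two halves: the first half (mm. 1–4) ends with an imperfect authentic cadence, the second (measures 5–8) with a perfect authentic cadence — a large antecedent–consequent pair, i.e. a double period.
Phrase 3 begins with different material from phrase 1, making it contrasting.

contrasting double period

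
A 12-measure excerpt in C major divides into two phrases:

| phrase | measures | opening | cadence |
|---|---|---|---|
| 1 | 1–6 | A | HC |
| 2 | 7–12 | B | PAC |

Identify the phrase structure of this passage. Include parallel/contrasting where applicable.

Phrase 1 ends with a half cadence (weaker) and phrase 2 with a perfect authentic cadence (stronger): antecedent + consequent = a period.
The two phrases open with different material (A / B), so the period is contrasting.

contrasting period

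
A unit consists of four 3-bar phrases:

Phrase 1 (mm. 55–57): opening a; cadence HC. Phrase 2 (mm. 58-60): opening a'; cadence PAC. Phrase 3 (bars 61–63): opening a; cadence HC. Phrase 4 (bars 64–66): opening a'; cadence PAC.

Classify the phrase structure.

The cadence pattern HC–PAC–HC–PAC is weak–strong twice, and phrases 3–4 restate phrases 1–2: a period heard twice, not a double period (which would end weakly at phrase 2).

repeated period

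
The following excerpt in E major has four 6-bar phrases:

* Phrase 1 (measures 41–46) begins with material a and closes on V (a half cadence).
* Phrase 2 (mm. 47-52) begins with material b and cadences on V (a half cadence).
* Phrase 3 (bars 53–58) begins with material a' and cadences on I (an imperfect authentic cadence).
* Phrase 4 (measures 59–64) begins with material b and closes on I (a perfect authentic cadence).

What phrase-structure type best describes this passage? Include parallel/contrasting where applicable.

parallel double period

Four phrases in two halves: the first half (mm. 41–52) ends with a half cadence, the second (bars 53–64) with a perfect authentic cadence — a large antecedent–consequent pair, i.e. a double period.
Phrase 3 begins with the same material as phrase 1, making it parallel.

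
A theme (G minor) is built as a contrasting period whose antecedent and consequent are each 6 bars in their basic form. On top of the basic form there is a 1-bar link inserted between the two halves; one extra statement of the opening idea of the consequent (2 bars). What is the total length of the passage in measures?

15 measures

Basic contrasting period: 6 + 6 = 12 bars.
12 (basic form) + 1 (link) + 2 (extra statement) = 15.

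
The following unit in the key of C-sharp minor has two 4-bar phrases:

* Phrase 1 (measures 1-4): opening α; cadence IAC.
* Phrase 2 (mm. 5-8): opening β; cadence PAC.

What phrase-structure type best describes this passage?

contrasting period

Phrase 1 ends with an imperfect authentic cadence (weaker) and phrase 2 with a perfect authentic cadence (stronger): antecedent + consequent = a period.
The two phrases open with different material (α / β), so the period is contrasting.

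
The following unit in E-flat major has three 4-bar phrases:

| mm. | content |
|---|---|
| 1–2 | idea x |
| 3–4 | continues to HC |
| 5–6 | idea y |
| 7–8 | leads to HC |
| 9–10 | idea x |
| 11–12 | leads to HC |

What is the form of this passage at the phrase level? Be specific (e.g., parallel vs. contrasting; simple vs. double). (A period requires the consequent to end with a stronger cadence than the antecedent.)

phrase group

The final phrase closes with a half cadence, which is not stronger than the preceding half cadence; the 3 phrases lack an overall antecedent–consequent design and so form a phrase group.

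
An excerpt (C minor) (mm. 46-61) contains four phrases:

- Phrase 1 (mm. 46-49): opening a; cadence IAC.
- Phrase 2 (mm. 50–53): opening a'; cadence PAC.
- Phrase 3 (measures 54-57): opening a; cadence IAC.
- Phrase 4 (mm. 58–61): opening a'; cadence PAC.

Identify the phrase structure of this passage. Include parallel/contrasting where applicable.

repeated period

The cadence pattern IAC–PAC–IAC–PAC is weak–strong twice, and phrases 3–4 restate phrases 1–2: a period heard twice, not a double period (which would end weakly at phrase 2).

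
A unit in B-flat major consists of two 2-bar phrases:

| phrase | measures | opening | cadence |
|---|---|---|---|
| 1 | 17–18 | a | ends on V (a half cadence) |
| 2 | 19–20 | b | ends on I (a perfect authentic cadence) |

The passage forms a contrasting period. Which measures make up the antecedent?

measures 17–18

The antecedent is the phrase ending with the weaker cadence (half cadence, phrase 1) and the consequent the one ending more conclusively (perfect authentic cadence, phrase 2); the antecedent is mm. 17–18.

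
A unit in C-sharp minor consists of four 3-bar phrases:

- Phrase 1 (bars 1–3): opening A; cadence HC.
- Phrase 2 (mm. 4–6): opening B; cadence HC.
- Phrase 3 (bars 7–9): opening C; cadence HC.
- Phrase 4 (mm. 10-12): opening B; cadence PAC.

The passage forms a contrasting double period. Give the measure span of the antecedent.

measures 1–6

In a double period the four phrases pair into a large antecedent (phrases 1–2, ending half cadence) and a large consequent (phrases 3–4, ending perfect authentic cadence). The antecedent spans mm. 1-6.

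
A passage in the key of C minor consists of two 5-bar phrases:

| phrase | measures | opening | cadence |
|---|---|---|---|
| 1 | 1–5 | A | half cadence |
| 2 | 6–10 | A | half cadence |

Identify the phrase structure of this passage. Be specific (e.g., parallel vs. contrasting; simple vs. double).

repeated phrase

Both phrases have the same opening (A) and the same cadence (half cadence): the second is a restatement, not a consequent, so this is a repeated phrase rather than a period.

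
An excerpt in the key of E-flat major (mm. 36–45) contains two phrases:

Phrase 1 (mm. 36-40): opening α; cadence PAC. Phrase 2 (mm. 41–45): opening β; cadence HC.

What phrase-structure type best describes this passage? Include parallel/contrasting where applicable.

phrase group

The second phrase closes with a half cadence, which is not stronger than the first phrase's perfect authentic cadence; without a weak→strong cadential pair there is no antecedent–consequent relationship, so this is a phrase group rather than a period.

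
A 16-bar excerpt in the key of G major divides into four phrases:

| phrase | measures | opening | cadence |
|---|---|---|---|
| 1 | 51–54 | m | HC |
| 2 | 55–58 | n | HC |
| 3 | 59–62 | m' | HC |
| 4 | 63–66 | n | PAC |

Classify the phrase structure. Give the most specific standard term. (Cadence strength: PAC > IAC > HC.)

Four phrases in two halves: the first half (measures 51–58) ends with a half cadence, the second (bars 59–66) with a perfect authentic cadence — a large antecedent–consequent pair, i.e. a double period.
Phrase 3 begins with the same material as phrase 1, making it parallel.

parallel double period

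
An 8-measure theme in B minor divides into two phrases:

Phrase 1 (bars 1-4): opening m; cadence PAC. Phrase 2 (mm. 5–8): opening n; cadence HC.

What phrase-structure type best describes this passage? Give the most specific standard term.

phrase group

The second phrase closes with a half cadence, which is not stronger than the first phrase's perfect authentic cadence; without a weak→strong cadential pair there is no antecedent–consequent relationship, so this is a phrase group rather than a period.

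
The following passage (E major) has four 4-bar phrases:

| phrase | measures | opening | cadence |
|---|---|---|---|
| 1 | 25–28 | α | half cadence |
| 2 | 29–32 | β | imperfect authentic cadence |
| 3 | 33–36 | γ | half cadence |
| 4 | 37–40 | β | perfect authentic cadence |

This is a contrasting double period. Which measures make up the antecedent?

In a double period the first pair of phrases (ending imperfect authentic cadence) is the large antecedent and the second pair (ending perfect authentic cadence) is the large consequent; the antecedent is measures 25–32.

measures 25–32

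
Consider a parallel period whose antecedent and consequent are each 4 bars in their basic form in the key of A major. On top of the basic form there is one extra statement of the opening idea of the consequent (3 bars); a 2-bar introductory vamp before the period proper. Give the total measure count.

Basic parallel period: 4 + 4 = 8 bars.
8 (basic form) + 3 (extra statement) + 2 (introduction) = 13.

13 measures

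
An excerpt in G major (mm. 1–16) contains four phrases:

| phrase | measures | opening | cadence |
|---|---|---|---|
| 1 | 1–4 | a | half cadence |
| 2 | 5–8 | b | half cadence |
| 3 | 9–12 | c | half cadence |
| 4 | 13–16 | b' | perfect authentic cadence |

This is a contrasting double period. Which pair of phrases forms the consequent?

In a double period the first pair of phrases (ending half cadence) is the large antecedent and the second pair (ending perfect authentic cadence) is the large consequent; the consequent is phrases 3 and 4.

phrases 3 and 4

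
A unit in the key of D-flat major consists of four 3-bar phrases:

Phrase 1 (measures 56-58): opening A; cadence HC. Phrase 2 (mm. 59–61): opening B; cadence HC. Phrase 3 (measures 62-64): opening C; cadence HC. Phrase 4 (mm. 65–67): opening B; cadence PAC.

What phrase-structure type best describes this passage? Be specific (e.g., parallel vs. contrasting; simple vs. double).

contrasting double period

Four phrases in two halves: the first half (bars 56–61) ends with a half cadence, the second (measures 62–67) with a perfect authentic cadence — a large antecedent–consequent pair, i.e. a double period.
Phrase 3 begins with different material from phrase 1, making it contrasting.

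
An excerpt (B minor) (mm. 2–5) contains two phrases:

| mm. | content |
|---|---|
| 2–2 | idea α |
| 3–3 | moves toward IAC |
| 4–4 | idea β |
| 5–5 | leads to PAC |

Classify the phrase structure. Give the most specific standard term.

Phrase 1 ends with an imperfect authentic cadence (weaker) and phrase 2 with a perfect authentic cadence (stronger): antecedent + consequent = a period.
The two phrases open with different material (α / β), so the period is contrasting.

contrasting period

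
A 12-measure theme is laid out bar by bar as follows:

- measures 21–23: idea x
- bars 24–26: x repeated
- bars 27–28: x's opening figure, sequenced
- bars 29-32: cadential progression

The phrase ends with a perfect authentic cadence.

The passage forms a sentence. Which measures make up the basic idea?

The presentation of a sentence is the basic idea (measures 21–23) plus its repetition (measures 24–26); the basic idea is therefore mm. 21–23.

measures 21–23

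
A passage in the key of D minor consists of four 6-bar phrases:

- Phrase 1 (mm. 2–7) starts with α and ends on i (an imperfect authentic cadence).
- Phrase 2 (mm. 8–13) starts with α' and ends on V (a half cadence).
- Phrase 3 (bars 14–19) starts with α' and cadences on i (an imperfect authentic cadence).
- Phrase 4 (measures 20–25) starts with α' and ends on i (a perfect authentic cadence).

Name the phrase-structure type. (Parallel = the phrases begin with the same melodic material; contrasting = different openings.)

Four phrases in two halves: the first half (mm. 2–13) ends with a half cadence, the second (measures 14-25) with a perfect authentic cadence — a large antecedent–consequent pair, i.e. a double period.
Phrase 3 begins with the same material as phrase 1, making it parallel.

parallel double period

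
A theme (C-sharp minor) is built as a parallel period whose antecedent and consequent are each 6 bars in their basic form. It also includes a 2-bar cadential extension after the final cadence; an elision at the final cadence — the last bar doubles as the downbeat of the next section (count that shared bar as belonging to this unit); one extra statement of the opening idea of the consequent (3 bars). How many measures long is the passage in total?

Basic parallel period: 6 + 6 = 12 bars.
12 (basic form) + 2 (cadential extension) + 3 (extra statement) = 17.
The elision shares a bar with the next section but does not change this unit's count.

17 measures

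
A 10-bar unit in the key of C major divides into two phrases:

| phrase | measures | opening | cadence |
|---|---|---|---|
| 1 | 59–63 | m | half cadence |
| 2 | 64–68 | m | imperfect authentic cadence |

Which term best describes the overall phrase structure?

parallel period

Phrase 1 ends with a half cadence (weaker) and phrase 2 with an imperfect authentic cadence (stronger): antecedent + consequent = a period.
The two phrases open with the same material (m / m), so the period is parallel.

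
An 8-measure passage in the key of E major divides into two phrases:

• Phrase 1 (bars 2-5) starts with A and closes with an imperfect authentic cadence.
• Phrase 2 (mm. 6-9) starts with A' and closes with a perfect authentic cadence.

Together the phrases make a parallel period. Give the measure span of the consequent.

The phrase ending with the weaker cadence (imperfect authentic cadence) is the antecedent; the one ending more conclusively (perfect authentic cadence) is the consequent. The consequent is measures 6–9.

measures 6–9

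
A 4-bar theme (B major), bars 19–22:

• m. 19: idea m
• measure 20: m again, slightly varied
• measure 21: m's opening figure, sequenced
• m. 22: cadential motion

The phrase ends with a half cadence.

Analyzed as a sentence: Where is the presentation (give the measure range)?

The presentation of a sentence is the basic idea (m. 19) plus its repetition (measure 20); the presentation is therefore mm. 19–20.

measures 19–20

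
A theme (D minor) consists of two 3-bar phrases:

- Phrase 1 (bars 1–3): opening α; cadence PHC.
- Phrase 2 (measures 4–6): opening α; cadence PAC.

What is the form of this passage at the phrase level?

parallel period

Phrase 1 ends with a Phrygian half cadence (weaker) and phrase 2 with a perfect authentic cadence (stronger): antecedent + consequent = a period.
The two phrases open with the same material (α / α), so the period is parallel.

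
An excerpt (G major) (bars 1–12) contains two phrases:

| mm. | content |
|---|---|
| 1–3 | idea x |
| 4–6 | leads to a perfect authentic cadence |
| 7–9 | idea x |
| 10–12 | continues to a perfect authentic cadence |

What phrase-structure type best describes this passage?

repeated phrase

Both phrases have the same opening (x) and the same cadence (perfect authentic cadence): the second is a restatement, not a consequent, so this is a repeated phrase rather than a period.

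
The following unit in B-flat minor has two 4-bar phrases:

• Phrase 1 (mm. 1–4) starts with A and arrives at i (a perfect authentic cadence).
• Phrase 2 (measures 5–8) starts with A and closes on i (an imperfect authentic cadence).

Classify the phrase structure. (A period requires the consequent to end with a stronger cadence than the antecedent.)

The second phrase closes with an imperfect authentic cadence, which is not stronger than the first phrase's perfect authentic cadence; without a weak→strong cadential pair there is no antecedent–consequent relationship, so this is a phrase group rather than a period.

phrase group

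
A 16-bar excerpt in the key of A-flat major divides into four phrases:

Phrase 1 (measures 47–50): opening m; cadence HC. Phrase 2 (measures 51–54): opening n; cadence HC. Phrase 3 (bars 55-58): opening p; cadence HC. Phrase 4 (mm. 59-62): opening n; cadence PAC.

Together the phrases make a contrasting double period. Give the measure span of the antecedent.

In a double period the first pair of phrases (ending half cadence) is the large antecedent and the second pair (ending perfect authentic cadence) is the large consequent; the antecedent is measures 47–54.

measures 47–54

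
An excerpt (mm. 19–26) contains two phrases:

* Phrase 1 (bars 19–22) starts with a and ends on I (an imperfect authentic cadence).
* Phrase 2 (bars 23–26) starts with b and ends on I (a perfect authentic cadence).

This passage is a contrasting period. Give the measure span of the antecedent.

measures 19–22

The antecedent is the phrase ending with the weaker cadence (imperfect authentic cadence, phrase 1) and the consequent the one ending more conclusively (perfect authentic cadence, phrase 2); the antecedent is mm. 19–22.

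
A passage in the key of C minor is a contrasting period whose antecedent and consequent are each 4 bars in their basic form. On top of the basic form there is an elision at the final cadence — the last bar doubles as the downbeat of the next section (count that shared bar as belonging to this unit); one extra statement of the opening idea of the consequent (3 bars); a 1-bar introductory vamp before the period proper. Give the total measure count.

Basic contrasting period: 4 + 4 = 8 bars.
8 (basic form) + 3 (extra statement) + 1 (introduction) = 12.
The elision shares a bar with the next section but does not change this unit's count.

12 measures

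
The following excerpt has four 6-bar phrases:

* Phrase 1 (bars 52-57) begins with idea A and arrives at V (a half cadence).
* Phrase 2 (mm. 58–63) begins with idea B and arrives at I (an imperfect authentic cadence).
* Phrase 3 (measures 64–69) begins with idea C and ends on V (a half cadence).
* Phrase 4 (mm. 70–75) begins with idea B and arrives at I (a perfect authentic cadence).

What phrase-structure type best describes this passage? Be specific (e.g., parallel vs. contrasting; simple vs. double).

contrasting double period

Four phrases in two halves: the first half (mm. 52-63) ends with an imperfect authentic cadence, the second (measures 64–75) with a perfect authentic cadence — a large antecedent–consequent pair, i.e. a double period.
Phrase 3 begins with different material from phrase 1, making it contrasting.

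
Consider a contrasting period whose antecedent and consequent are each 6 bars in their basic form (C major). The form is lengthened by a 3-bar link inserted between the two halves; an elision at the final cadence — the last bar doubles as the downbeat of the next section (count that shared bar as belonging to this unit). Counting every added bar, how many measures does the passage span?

15 measures

Basic contrasting period: 6 + 6 = 12 bars.
12 (basic form) + 3 (link) = 15.
The elision shares a bar with the next section but does not change this unit's count.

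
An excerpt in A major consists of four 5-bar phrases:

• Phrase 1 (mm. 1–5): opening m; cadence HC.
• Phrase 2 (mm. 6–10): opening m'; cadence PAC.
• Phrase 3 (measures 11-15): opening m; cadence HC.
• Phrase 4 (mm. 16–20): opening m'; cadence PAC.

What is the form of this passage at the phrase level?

repeated period

The cadence pattern HC–PAC–HC–PAC is weak–strong twice, and phrases 3–4 restate phrases 1–2: a period heard twice, not a double period (which would end weakly at phrase 2).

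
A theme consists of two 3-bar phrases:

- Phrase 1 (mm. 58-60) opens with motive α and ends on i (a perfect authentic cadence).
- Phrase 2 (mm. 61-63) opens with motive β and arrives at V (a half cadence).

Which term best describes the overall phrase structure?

The second phrase closes with a half cadence, which is not stronger than the first phrase's perfect authentic cadence; without a weak→strong cadential pair there is no antecedent–consequent relationship, so this is a phrase group rather than a period.

phrase group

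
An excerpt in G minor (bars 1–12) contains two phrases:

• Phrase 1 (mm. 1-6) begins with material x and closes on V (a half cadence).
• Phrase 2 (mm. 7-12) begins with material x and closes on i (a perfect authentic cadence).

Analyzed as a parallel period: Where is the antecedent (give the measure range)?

The antecedent is the phrase ending with the weaker cadence (half cadence, phrase 1) and the consequent the one ending more conclusively (perfect authentic cadence, phrase 2); the antecedent is bars 1–6.

measures 1–6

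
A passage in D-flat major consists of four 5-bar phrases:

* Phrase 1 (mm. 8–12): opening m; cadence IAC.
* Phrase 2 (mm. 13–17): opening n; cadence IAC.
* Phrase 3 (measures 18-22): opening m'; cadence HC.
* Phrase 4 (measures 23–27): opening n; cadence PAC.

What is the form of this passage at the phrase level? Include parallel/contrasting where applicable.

Four phrases in two halves: the first half (measures 8–17) ends with an imperfect authentic cadence, the second (measures 18–27) with a perfect authentic cadence — a large antecedent–consequent pair, i.e. a double period.
Phrase 3 begins with the same material as phrase 1, making it parallel.

parallel double period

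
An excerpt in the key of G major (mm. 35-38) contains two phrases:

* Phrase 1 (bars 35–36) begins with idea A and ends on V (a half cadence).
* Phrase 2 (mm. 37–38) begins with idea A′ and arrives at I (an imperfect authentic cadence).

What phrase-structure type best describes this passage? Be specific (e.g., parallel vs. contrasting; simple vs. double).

parallel period

Phrase 1 ends with a half cadence (weaker) and phrase 2 with an imperfect authentic cadence (stronger): antecedent + consequent = a period.
The two phrases open with the same material (A / A′), so the period is parallel.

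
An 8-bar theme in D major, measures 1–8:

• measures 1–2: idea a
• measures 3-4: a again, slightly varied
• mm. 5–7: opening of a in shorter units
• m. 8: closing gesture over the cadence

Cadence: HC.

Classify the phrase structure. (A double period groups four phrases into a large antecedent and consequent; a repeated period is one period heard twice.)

sentence

Basic idea (mm. 1-2) + its repetition (bars 3-4) form the presentation; fragmentation and cadence (measures 5–8) form the continuation — the 8-bar whole is a sentence.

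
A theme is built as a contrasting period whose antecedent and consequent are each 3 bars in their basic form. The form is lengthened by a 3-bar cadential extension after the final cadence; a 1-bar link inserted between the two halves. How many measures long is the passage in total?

Basic contrasting period: 3 + 3 = 6 bars.
6 (basic form) + 3 (cadential extension) + 1 (link) = 10.

10 measures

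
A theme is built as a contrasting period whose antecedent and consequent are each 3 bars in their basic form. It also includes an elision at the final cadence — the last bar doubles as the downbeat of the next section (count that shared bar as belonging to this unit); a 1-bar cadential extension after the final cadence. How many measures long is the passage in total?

Basic contrasting period: 3 + 3 = 6 bars.
6 (basic form) + 1 (cadential extension) = 7.
The elision shares a bar with the next section but does not change this unit's count.

7 measures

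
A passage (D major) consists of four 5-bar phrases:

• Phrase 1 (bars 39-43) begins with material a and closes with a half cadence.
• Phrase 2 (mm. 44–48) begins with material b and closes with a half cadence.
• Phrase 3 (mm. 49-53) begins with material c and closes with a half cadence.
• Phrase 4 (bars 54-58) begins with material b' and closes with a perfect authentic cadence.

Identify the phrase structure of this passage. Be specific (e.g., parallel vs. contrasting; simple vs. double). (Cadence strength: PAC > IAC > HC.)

contrasting double period

Four phrases in two halves: the first half (mm. 39–48) ends with a half cadence, the second (bars 49–58) with a perfect authentic cadence — a large antecedent–consequent pair, i.e. a double period.
Phrase 3 begins with different material from phrase 1, making it contrasting.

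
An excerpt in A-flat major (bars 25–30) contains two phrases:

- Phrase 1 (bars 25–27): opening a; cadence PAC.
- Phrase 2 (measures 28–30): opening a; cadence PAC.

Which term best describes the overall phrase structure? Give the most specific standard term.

repeated phrase

Both phrases have the same opening (a) and the same cadence (perfect authentic cadence): the second is a restatement, not a consequent, so this is a repeated phrase rather than a period.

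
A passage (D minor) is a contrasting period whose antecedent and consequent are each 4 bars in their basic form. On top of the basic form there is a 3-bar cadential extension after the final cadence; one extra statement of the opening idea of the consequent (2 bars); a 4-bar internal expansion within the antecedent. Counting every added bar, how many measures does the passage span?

Basic contrasting period: 4 + 4 = 8 bars.
8 (basic form) + 3 (cadential extension) + 2 (extra statement) + 4 (internal expansion) = 17.

17 measures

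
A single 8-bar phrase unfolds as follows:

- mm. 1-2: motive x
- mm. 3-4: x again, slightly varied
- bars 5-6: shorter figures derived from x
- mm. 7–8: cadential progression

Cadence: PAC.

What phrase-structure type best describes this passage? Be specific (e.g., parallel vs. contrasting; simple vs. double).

sentence

Basic idea (mm. 1–2) + its repetition (bars 3-4) form the presentation; fragmentation and cadence (mm. 5–8) form the continuation — the 8-bar whole is a sentence.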